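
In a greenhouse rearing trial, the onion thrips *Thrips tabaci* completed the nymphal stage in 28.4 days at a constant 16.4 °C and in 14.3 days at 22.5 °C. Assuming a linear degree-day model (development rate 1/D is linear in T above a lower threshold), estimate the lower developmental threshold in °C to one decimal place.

10.2 °C

Linear rate model ⇒ the product D·(T − T_b) is constant across temperatures.
28.4·(16.4 − T_b) = 14.3·(22.5 − T_b)
T_b = (28.4·16.4 − 14.3·22.5) / (28.4 − 14.3) = 144.01 / 14.1 = 10.213 °C ≈ 10.2 °C.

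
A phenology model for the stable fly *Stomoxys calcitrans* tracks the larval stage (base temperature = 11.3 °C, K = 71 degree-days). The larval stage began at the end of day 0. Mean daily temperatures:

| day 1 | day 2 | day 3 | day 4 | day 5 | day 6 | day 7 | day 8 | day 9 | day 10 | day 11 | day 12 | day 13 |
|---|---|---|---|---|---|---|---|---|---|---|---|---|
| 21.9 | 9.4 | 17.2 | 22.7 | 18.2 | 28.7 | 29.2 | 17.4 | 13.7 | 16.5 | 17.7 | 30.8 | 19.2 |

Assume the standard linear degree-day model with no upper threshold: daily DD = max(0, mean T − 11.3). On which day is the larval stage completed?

day 8

Daily DD above 11.3 °C: 10.6, 0.0, 5.9, 11.4, 6.9, 17.4, 17.9, 6.1, 2.4, 5.2, 6.4, 19.5, 7.9.
Cumulative: 10.6, 10.6, 16.5, 27.9, 34.8, 52.2, 70.1, 76.2, 78.6, 83.8, 90.2, 109.7, 117.6.
The total first reaches 71 DD on day 8.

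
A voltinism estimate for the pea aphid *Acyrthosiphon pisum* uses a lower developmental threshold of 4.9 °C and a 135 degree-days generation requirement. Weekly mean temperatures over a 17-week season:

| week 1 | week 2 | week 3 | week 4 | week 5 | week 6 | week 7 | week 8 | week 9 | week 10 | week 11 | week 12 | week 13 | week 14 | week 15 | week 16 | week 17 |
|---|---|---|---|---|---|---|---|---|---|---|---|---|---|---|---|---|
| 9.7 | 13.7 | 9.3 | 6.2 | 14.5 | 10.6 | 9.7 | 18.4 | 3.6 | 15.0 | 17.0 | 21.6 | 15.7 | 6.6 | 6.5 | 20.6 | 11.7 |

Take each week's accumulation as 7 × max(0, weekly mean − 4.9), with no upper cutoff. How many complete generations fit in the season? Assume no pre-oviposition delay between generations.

Weekly DD (7 × max(0, T̄ − 4.9)): 33.6, 61.6, 30.8, 9.1, 67.2, 39.9, 33.6, 94.5, 0.0, 70.7, 84.7, 116.9, 75.6, 11.9, 11.2, 109.9, 47.6.
Season total = 898.8 DD.
Complete generations = ⌊898.8 / 135⌋ = 6.

6 generations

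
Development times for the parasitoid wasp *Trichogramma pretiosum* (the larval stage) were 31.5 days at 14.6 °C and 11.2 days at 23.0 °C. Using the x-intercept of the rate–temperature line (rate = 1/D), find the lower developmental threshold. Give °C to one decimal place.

10.0 °C

Linear rate model ⇒ the product D·(T − T_b) is constant across temperatures.
31.5·(14.6 − T_b) = 11.2·(23.0 − T_b)
T_b = (31.5·14.6 − 11.2·23.0) / (31.5 − 11.2) = 202.30 / 20.3 = 9.966 °C ≈ 10.0 °C.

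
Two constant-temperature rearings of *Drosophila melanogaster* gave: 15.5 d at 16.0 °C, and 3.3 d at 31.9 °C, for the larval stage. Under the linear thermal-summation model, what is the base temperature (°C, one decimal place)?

Linear rate model ⇒ the product D·(T − T_b) is constant across temperatures.
15.5·(16.0 − T_b) = 3.3·(31.9 − T_b)
T_b = (15.5·16.0 − 3.3·31.9) / (15.5 − 3.3) = 142.73 / 12.2 = 11.699 °C ≈ 11.7 °C.

11.7 °C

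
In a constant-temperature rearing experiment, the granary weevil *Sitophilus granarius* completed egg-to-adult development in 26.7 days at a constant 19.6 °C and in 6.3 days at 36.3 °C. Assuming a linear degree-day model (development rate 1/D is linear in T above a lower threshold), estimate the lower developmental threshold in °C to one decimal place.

Under the model K = D·(T − T_b), so D₁·(T₁ − T_b) = D₂·(T₂ − T_b).
26.7·(19.6 − T_b) = 6.3·(36.3 − T_b)
T_b = (26.7·19.6 − 6.3·36.3) / (26.7 − 6.3) = 294.63 / 20.4 = 14.443 °C ≈ 14.4 °C.

14.4 °C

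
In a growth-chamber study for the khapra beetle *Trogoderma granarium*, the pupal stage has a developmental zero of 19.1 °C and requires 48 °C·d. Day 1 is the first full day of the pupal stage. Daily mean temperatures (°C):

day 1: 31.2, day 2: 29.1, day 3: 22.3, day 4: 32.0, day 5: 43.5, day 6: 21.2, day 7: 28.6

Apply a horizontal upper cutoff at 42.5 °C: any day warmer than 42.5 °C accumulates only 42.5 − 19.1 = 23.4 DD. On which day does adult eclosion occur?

Daily DD above 19.1 °C (capped at 23.4): 12.1, 10.0, 3.2, 12.9, 23.4, 2.1, 9.5.
Cumulative: 12.1, 22.1, 25.3, 38.2, 61.6, 63.7, 73.2.
The total first reaches 48 DD on day 5.

day 5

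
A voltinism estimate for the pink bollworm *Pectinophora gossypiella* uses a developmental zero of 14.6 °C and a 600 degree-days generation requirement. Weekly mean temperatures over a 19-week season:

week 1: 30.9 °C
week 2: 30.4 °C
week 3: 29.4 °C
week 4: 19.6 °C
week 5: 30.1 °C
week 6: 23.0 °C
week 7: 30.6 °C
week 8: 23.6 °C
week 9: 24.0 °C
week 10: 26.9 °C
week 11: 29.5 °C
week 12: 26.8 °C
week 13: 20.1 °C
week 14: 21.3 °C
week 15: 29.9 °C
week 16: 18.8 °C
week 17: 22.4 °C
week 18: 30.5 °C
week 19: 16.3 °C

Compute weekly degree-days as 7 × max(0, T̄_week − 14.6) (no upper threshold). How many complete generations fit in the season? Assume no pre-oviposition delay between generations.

Weekly DD (7 × max(0, T̄ − 14.6)): 114.1, 110.6, 103.6, 35.0, 108.5, 58.8, 112.0, 63.0, 65.8, 86.1, 104.3, 85.4, 38.5, 46.9, 107.1, 29.4, 54.6, 111.3, 11.9.
Season total = 1446.9 DD.
Complete generations = ⌊1446.9 / 600⌋ = 2.

2 generations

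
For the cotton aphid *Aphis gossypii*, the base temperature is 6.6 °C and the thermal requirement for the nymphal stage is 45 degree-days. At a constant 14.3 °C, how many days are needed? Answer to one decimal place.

5.8 days

Daily accumulation = 14.3 − 6.6 = 7.7 DD/day.
Duration = 45 / 7.7 = 5.844 ≈ 5.8 days.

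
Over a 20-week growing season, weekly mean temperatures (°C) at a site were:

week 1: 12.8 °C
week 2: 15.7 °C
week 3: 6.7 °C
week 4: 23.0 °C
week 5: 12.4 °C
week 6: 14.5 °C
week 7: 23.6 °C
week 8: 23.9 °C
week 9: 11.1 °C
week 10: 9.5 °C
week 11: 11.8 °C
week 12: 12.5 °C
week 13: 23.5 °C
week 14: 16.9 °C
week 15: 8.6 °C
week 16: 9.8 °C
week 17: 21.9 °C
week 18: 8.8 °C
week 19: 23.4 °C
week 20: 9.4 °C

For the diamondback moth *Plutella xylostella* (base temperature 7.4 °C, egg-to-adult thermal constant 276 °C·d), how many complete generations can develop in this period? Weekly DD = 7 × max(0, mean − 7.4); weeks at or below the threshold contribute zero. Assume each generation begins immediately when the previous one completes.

3 generations

Weekly DD (7 × max(0, T̄ − 7.4)): 37.8, 58.1, 0.0, 109.2, 35.0, 49.7, 113.4, 115.5, 25.9, 14.7, 30.8, 35.7, 112.7, 66.5, 8.4, 16.8, 101.5, 9.8, 112.0, 14.0.
Season total = 1067.5 DD.
Complete generations = ⌊1067.5 / 276⌋ = 3.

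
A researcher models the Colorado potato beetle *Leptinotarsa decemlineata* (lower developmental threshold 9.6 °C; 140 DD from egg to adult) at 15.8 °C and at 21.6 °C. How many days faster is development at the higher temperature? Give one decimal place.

10.9 days

At 15.8 °C: 140 / (15.8 − 9.6) = 140 / 6.2 = 22.581 d.
At 21.6 °C: 140 / (21.6 − 9.6) = 140 / 12.0 = 11.667 d.
Difference = |22.581 − 11.667| = 10.914 ≈ 10.9 days.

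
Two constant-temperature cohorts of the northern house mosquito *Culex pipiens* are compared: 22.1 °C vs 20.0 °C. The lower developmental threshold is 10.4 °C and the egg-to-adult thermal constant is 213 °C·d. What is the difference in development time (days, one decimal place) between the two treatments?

4.0 days

At 22.1 °C: 213 / (22.1 − 10.4) = 213 / 11.7 = 18.205 d.
At 20.0 °C: 213 / (20.0 − 10.4) = 213 / 9.6 = 22.188 d.
Difference = |18.205 − 22.188| = 3.982 ≈ 4.0 days.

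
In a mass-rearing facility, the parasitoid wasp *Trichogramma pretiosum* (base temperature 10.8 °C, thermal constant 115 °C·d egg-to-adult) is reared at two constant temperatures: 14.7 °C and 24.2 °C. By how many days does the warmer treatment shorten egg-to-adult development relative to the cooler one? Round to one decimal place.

At 14.7 °C: 115 / (14.7 − 10.8) = 115 / 3.9 = 29.487 d.
At 24.2 °C: 115 / (24.2 − 10.8) = 115 / 13.4 = 8.582 d.
Difference = |29.487 − 8.582| = 20.905 ≈ 20.9 days.

20.9 days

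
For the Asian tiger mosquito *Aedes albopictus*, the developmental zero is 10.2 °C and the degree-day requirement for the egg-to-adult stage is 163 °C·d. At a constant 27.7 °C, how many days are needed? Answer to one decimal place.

Daily accumulation = 27.7 − 10.2 = 17.5 DD/day.
Duration = 163 / 17.5 = 9.314 ≈ 9.3 days.

9.3 days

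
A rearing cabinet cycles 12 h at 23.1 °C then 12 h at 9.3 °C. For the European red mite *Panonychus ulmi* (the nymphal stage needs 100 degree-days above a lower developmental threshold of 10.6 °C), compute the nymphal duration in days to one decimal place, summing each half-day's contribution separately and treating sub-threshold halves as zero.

16.0 days

Day half: max(0, 23.1 − 10.6) × 0.5 = 12.5 × 0.5 = 6.25 DD.
Night half: max(0, 9.3 − 10.6) × 0.5 = 0.0 × 0.5 = 0.00 DD.
Per 24 h: 6.25 DD/day.
Duration = 100 / 6.25 = 16.000 ≈ 16.0 days.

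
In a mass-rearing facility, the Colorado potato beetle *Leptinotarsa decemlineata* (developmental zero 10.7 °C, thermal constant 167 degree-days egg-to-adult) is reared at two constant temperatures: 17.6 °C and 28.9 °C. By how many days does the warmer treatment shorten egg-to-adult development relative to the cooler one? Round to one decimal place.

15.0 days

At 17.6 °C: 167 / (17.6 − 10.7) = 167 / 6.9 = 24.203 d.
At 28.9 °C: 167 / (28.9 − 10.7) = 167 / 18.2 = 9.176 d.
Difference = |24.203 − 9.176| = 15.027 ≈ 15.0 days.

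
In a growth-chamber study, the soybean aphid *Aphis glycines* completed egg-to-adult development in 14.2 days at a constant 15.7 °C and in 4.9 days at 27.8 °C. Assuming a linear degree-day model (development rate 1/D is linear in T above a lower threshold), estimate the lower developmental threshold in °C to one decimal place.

9.3 °C

Equal thermal constants: D₁(T₁ − T_b) = D₂(T₂ − T_b).
14.2·(15.7 − T_b) = 4.9·(27.8 − T_b)
T_b = (14.2·15.7 − 4.9·27.8) / (14.2 − 4.9) = 86.72 / 9.3 = 9.325 °C ≈ 9.3 °C.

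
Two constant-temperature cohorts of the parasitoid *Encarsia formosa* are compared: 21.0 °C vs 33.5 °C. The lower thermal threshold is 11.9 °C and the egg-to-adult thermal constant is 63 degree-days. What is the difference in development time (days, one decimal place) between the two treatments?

4.0 days

At 21.0 °C: 63 / (21.0 − 11.9) = 63 / 9.1 = 6.923 d.
At 33.5 °C: 63 / (33.5 − 11.9) = 63 / 21.6 = 2.917 d.
Difference = |6.923 − 2.917| = 4.006 ≈ 4.0 days.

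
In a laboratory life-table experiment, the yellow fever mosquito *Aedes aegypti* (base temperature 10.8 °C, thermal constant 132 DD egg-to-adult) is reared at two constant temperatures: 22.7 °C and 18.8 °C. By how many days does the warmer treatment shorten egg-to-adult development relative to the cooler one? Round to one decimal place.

At 22.7 °C: 132 / (22.7 − 10.8) = 132 / 11.9 = 11.092 d.
At 18.8 °C: 132 / (18.8 − 10.8) = 132 / 8.0 = 16.500 d.
Difference = |11.092 − 16.500| = 5.408 ≈ 5.4 days.

5.4 days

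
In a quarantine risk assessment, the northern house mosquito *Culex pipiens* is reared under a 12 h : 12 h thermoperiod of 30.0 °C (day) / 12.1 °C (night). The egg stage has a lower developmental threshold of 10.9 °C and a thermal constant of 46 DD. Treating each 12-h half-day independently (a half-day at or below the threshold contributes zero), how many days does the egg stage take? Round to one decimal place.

Day half: max(0, 30.0 − 10.9) × 0.5 = 19.1 × 0.5 = 9.55 DD.
Night half: max(0, 12.1 − 10.9) × 0.5 = 1.2 × 0.5 = 0.60 DD.
Per 24 h: 10.15 DD/day.
Duration = 46 / 10.15 = 4.532 ≈ 4.5 days.

4.5 days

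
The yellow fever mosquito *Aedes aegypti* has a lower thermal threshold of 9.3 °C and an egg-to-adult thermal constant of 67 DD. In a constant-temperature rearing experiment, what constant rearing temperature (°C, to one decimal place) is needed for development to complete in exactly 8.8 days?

16.9 °C

Required daily accumulation = 67 / 8.8 = 7.614 DD/day.
T = T_base + 7.614 = 9.3 + 7.614 = 16.914 ≈ 16.9 °C.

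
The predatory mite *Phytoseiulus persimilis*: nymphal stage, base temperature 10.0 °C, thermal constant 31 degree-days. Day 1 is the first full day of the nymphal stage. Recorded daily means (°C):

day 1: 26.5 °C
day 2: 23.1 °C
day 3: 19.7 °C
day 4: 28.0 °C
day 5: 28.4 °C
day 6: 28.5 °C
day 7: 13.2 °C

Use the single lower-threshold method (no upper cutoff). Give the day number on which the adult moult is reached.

day 3

Daily DD above 10.0 °C: 16.5, 13.1, 9.7, 18.0, 18.4, 18.5, 3.2.
Cumulative: 16.5, 29.6, 39.3, 57.3, 75.7, 94.2, 97.4.
The total first reaches 31 DD on day 3.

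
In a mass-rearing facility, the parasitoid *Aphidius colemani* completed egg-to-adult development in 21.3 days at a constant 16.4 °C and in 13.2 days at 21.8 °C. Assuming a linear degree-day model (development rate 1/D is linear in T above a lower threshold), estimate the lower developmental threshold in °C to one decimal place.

7.6 °C

Under the model K = D·(T − T_b), so D₁·(T₁ − T_b) = D₂·(T₂ − T_b).
21.3·(16.4 − T_b) = 13.2·(21.8 − T_b)
T_b = (21.3·16.4 − 13.2·21.8) / (21.3 − 13.2) = 61.56 / 8.1 = 7.600 °C ≈ 7.6 °C.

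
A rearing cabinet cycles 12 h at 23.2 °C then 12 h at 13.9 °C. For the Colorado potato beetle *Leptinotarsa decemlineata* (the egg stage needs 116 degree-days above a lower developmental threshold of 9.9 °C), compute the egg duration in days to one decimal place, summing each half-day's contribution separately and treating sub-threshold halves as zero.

Day half: max(0, 23.2 − 9.9) × 0.5 = 13.3 × 0.5 = 6.65 DD.
Night half: max(0, 13.9 − 9.9) × 0.5 = 4.0 × 0.5 = 2.00 DD.
Per 24 h: 8.65 DD/day.
Duration = 116 / 8.65 = 13.410 ≈ 13.4 days.

13.4 days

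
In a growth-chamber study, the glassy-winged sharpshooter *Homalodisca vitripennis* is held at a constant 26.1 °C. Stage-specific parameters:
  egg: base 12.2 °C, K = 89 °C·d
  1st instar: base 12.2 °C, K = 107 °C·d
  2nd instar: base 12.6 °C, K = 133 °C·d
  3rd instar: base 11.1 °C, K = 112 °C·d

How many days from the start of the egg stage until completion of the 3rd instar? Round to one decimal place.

31.4 days

egg: 89 / (26.1 − 12.2) = 89 / 13.9 = 6.403 d.
1st instar: 107 / (26.1 − 12.2) = 107 / 13.9 = 7.698 d.
2nd instar: 133 / (26.1 − 12.6) = 133 / 13.5 = 9.852 d.
3rd instar: 112 / (26.1 − 11.1) = 112 / 15.0 = 7.467 d.
Sum = 31.419 ≈ 31.4 days.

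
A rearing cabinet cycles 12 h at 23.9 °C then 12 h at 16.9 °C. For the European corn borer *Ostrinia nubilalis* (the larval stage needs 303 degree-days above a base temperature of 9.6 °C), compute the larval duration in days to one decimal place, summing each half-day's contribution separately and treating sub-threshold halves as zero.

28.1 days

Day half: max(0, 23.9 − 9.6) × 0.5 = 14.3 × 0.5 = 7.15 DD.
Night half: max(0, 16.9 − 9.6) × 0.5 = 7.3 × 0.5 = 3.65 DD.
Per 24 h: 10.80 DD/day.
Duration = 303 / 10.80 = 28.056 ≈ 28.1 days.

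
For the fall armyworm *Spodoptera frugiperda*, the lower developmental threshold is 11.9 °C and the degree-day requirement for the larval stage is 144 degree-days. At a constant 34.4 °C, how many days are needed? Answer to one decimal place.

6.4 days

Daily accumulation = 34.4 − 11.9 = 22.5 DD/day.
Duration = 144 / 22.5 = 6.400 ≈ 6.4 days.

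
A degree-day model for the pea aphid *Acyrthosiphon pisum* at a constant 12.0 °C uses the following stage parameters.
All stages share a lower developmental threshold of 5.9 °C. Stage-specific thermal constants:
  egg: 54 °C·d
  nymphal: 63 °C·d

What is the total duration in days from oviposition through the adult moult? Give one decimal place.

19.2 days

Daily accumulation at 12.0 °C = 12.0 − 5.9 = 6.1 DD/day.
Total K = 54 + 63 = 117 DD.
Total duration = 117 / 6.1 = 19.180 ≈ 19.2 days.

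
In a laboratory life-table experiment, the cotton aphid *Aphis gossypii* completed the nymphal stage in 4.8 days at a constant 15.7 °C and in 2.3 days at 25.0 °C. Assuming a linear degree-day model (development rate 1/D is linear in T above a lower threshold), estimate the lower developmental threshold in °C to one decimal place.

Equal thermal constants: D₁(T₁ − T_b) = D₂(T₂ − T_b).
4.8·(15.7 − T_b) = 2.3·(25.0 − T_b)
T_b = (4.8·15.7 − 2.3·25.0) / (4.8 − 2.3) = 17.86 / 2.5 = 7.144 °C ≈ 7.1 °C.

7.1 °C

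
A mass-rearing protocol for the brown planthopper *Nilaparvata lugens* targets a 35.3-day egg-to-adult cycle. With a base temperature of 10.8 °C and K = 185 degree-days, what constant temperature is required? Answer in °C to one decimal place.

16.0 °C

Required daily accumulation = 185 / 35.3 = 5.241 DD/day.
T = T_base + 5.241 = 10.8 + 5.241 = 16.041 ≈ 16.0 °C.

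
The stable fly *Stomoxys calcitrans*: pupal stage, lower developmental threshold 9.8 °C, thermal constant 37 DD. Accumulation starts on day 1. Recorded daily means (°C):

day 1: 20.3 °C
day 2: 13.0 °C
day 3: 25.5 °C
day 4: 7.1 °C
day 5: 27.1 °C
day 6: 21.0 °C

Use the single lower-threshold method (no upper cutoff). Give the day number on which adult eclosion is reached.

day 5

Daily DD above 9.8 °C: 10.5, 3.2, 15.7, 0.0, 17.3, 11.2.
Cumulative: 10.5, 13.7, 29.4, 29.4, 46.7, 57.9.
The total first reaches 37 DD on day 5.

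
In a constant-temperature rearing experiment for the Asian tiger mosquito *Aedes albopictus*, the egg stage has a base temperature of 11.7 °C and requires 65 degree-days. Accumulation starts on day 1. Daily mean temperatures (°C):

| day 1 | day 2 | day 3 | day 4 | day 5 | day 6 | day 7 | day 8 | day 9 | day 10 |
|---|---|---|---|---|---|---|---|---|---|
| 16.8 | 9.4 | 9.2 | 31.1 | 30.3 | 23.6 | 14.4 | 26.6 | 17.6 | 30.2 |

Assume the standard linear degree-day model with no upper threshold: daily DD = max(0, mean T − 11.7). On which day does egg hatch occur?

Daily DD above 11.7 °C: 5.1, 0.0, 0.0, 19.4, 18.6, 11.9, 2.7, 14.9, 5.9, 18.5.
Cumulative: 5.1, 5.1, 5.1, 24.5, 43.1, 55.0, 57.7, 72.6, 78.5, 97.0.
The total first reaches 65 DD on day 8.

day 8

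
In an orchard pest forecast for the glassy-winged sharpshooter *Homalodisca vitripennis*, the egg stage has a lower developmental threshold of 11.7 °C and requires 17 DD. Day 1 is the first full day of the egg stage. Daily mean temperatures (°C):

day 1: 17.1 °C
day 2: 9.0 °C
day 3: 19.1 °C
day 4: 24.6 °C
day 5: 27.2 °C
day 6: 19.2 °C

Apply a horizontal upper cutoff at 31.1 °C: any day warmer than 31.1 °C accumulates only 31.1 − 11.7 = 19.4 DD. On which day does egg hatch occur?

day 4

Daily DD above 11.7 °C (capped at 19.4): 5.4, 0.0, 7.4, 12.9, 15.5, 7.5.
Cumulative: 5.4, 5.4, 12.8, 25.7, 41.2, 48.7.
The total first reaches 17 DD on day 4.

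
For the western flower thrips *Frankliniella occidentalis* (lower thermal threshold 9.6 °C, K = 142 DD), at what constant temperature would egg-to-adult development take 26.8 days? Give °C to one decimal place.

Required daily accumulation = 142 / 26.8 = 5.299 DD/day.
T = T_base + 5.299 = 9.6 + 5.299 = 14.899 ≈ 14.9 °C.

14.9 °C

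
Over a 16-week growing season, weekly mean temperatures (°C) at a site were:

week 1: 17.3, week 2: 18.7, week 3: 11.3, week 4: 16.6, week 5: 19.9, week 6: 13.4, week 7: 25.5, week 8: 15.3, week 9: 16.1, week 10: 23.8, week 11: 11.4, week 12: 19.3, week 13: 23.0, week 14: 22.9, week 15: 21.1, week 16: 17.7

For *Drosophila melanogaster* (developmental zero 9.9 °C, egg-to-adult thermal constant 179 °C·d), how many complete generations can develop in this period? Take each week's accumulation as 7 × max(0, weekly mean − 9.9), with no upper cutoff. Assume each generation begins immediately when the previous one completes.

5 generations

Weekly DD (7 × max(0, T̄ − 9.9)): 51.8, 61.6, 9.8, 46.9, 70.0, 24.5, 109.2, 37.8, 43.4, 97.3, 10.5, 65.8, 91.7, 91.0, 78.4, 54.6.
Season total = 944.3 DD.
Complete generations = ⌊944.3 / 179⌋ = 5.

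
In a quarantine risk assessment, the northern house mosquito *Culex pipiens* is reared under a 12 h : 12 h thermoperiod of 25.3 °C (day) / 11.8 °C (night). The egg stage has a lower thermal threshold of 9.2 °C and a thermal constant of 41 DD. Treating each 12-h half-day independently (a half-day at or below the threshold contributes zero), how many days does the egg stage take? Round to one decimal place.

4.4 days

Day half: max(0, 25.3 − 9.2) × 0.5 = 16.1 × 0.5 = 8.05 DD.
Night half: max(0, 11.8 − 9.2) × 0.5 = 2.6 × 0.5 = 1.30 DD.
Per 24 h: 9.35 DD/day.
Duration = 41 / 9.35 = 4.385 ≈ 4.4 days.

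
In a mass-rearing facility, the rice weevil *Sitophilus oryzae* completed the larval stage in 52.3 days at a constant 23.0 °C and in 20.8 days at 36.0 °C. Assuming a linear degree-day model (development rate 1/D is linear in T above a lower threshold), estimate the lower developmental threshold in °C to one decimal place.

14.4 °C

Linear rate model ⇒ the product D·(T − T_b) is constant across temperatures.
52.3·(23.0 − T_b) = 20.8·(36.0 − T_b)
T_b = (52.3·23.0 − 20.8·36.0) / (52.3 − 20.8) = 454.10 / 31.5 = 14.416 °C ≈ 14.4 °C.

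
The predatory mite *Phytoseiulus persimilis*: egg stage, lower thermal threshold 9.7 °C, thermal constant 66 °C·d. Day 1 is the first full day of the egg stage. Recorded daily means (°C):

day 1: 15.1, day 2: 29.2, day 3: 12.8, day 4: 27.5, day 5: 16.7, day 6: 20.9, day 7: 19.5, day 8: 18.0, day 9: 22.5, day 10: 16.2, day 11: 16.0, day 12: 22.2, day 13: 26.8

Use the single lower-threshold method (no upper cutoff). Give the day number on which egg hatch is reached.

day 7

Daily DD above 9.7 °C: 5.4, 19.5, 3.1, 17.8, 7.0, 11.2, 9.8, 8.3, 12.8, 6.5, 6.3, 12.5, 17.1.
Cumulative: 5.4, 24.9, 28.0, 45.8, 52.8, 64.0, 73.8, 82.1, 94.9, 101.4, 107.7, 120.2, 137.3.
The total first reaches 66 DD on day 7.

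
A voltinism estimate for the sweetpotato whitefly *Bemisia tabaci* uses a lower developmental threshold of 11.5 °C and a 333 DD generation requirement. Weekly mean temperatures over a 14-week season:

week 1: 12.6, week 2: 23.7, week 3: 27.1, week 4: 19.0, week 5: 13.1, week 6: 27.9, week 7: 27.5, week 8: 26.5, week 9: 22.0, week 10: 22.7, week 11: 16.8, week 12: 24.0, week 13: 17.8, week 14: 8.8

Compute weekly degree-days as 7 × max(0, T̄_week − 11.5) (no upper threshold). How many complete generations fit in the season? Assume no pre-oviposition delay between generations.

2 generations

Weekly DD (7 × max(0, T̄ − 11.5)): 7.7, 85.4, 109.2, 52.5, 11.2, 114.8, 112.0, 105.0, 73.5, 78.4, 37.1, 87.5, 44.1, 0.0.
Season total = 918.4 DD.
Complete generations = ⌊918.4 / 333⌋ = 2.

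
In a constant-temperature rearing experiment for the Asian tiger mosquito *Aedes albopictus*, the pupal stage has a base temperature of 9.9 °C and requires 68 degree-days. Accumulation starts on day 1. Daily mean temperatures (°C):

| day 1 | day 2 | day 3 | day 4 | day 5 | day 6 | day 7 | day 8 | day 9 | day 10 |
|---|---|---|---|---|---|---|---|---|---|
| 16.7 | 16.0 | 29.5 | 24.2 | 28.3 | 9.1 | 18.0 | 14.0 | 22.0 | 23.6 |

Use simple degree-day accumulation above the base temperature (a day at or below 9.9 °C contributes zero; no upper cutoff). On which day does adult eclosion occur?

Daily DD above 9.9 °C: 6.8, 6.1, 19.6, 14.3, 18.4, 0.0, 8.1, 4.1, 12.1, 13.7.
Cumulative: 6.8, 12.9, 32.5, 46.8, 65.2, 65.2, 73.3, 77.4, 89.5, 103.2.
The total first reaches 68 DD on day 7.

day 7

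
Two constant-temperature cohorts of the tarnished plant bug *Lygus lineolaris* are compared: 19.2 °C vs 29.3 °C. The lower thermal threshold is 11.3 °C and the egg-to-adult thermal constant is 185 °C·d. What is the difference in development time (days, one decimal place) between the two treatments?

At 19.2 °C: 185 / (19.2 − 11.3) = 185 / 7.9 = 23.418 d.
At 29.3 °C: 185 / (29.3 − 11.3) = 185 / 18.0 = 10.278 d.
Difference = |23.418 − 10.278| = 13.140 ≈ 13.1 days.

13.1 days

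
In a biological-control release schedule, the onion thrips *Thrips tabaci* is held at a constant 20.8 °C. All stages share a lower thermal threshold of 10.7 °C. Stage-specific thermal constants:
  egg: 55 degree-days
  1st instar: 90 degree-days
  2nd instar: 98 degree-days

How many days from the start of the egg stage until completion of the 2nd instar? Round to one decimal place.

Daily accumulation at 20.8 °C = 20.8 − 10.7 = 10.1 DD/day.
Total K = 55 + 90 + 98 = 243 DD.
Total duration = 243 / 10.1 = 24.059 ≈ 24.1 days.

24.1 days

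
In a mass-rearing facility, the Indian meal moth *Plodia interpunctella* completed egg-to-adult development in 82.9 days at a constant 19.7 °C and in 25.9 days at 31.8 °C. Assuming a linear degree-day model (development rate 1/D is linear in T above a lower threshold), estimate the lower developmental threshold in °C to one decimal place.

Under the model K = D·(T − T_b), so D₁·(T₁ − T_b) = D₂·(T₂ − T_b).
82.9·(19.7 − T_b) = 25.9·(31.8 − T_b)
T_b = (82.9·19.7 − 25.9·31.8) / (82.9 − 25.9) = 809.51 / 57.0 = 14.202 °C ≈ 14.2 °C.

14.2 °C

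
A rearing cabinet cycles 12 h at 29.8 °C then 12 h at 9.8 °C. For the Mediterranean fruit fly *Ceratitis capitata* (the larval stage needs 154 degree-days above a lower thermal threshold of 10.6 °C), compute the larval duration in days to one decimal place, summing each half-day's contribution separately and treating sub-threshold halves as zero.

Day half: max(0, 29.8 − 10.6) × 0.5 = 19.2 × 0.5 = 9.60 DD.
Night half: max(0, 9.8 − 10.6) × 0.5 = 0.0 × 0.5 = 0.00 DD.
Per 24 h: 9.60 DD/day.
Duration = 154 / 9.60 = 16.042 ≈ 16.0 days.

16.0 days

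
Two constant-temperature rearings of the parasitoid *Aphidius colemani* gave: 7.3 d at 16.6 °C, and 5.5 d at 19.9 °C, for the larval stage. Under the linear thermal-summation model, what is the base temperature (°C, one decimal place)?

6.5 °C

Under the model K = D·(T − T_b), so D₁·(T₁ − T_b) = D₂·(T₂ − T_b).
7.3·(16.6 − T_b) = 5.5·(19.9 − T_b)
T_b = (7.3·16.6 − 5.5·19.9) / (7.3 − 5.5) = 11.73 / 1.8 = 6.517 °C ≈ 6.5 °C.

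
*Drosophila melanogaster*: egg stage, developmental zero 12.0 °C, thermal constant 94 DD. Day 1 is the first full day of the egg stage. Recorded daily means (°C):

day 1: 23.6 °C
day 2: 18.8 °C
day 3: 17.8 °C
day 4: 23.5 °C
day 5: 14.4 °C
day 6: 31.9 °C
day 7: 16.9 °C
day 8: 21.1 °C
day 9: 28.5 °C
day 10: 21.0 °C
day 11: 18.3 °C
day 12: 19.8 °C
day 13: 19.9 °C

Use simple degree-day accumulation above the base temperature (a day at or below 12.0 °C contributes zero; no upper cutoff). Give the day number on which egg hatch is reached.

Daily DD above 12.0 °C: 11.6, 6.8, 5.8, 11.5, 2.4, 19.9, 4.9, 9.1, 16.5, 9.0, 6.3, 7.8, 7.9.
Cumulative: 11.6, 18.4, 24.2, 35.7, 38.1, 58.0, 62.9, 72.0, 88.5, 97.5, 103.8, 111.6, 119.5.
The total first reaches 94 DD on day 10.

day 10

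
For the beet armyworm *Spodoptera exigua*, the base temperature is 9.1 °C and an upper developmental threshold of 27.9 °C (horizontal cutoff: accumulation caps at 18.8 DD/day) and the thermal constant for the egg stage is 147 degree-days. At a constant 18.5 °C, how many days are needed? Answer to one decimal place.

Daily accumulation = 18.5 − 9.1 = 9.4 DD/day.
Duration = 147 / 9.4 = 15.638 ≈ 15.6 days.

15.6 days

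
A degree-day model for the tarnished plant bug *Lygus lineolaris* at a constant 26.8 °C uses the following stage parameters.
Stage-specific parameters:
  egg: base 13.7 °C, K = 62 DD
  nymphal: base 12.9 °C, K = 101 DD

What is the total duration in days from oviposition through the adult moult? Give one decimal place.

12.0 days

egg: 62 / (26.8 − 13.7) = 62 / 13.1 = 4.733 d.
nymphal: 101 / (26.8 − 12.9) = 101 / 13.9 = 7.266 d.
Sum = 11.999 ≈ 12.0 days.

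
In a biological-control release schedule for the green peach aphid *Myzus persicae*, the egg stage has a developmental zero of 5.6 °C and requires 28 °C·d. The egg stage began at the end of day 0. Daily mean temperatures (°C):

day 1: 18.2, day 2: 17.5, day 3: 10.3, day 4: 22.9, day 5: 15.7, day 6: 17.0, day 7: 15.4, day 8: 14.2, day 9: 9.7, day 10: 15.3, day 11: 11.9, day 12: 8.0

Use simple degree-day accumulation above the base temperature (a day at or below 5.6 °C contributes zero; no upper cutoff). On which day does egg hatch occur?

day 3

Daily DD above 5.6 °C: 12.6, 11.9, 4.7, 17.3, 10.1, 11.4, 9.8, 8.6, 4.1, 9.7, 6.3, 2.4.
Cumulative: 12.6, 24.5, 29.2, 46.5, 56.6, 68.0, 77.8, 86.4, 90.5, 100.2, 106.5, 108.9.
The total first reaches 28 DD on day 3.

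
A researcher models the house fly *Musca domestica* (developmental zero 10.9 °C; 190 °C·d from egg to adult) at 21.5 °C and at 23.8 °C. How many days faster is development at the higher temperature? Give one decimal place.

3.2 days

At 21.5 °C: 190 / (21.5 − 10.9) = 190 / 10.6 = 17.925 d.
At 23.8 °C: 190 / (23.8 − 10.9) = 190 / 12.9 = 14.729 d.
Difference = |17.925 − 14.729| = 3.196 ≈ 3.2 days.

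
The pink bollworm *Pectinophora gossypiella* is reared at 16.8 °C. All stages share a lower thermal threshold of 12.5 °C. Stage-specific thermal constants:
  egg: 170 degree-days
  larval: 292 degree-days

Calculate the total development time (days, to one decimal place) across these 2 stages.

107.4 days

Daily accumulation at 16.8 °C = 16.8 − 12.5 = 4.3 DD/day.
Total K = 170 + 292 = 462 DD.
Total duration = 462 / 4.3 = 107.442 ≈ 107.4 days.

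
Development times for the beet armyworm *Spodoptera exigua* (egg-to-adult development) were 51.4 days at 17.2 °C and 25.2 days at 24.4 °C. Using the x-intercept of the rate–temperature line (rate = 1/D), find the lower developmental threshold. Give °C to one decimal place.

Under the model K = D·(T − T_b), so D₁·(T₁ − T_b) = D₂·(T₂ − T_b).
51.4·(17.2 − T_b) = 25.2·(24.4 − T_b)
T_b = (51.4·17.2 − 25.2·24.4) / (51.4 − 25.2) = 269.20 / 26.2 = 10.275 °C ≈ 10.3 °C.

10.3 °C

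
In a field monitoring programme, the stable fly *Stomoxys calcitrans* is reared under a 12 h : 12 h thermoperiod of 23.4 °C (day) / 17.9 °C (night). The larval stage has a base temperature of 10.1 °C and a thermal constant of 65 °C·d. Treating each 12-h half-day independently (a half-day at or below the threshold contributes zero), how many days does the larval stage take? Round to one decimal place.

6.2 days

Day half: max(0, 23.4 − 10.1) × 0.5 = 13.3 × 0.5 = 6.65 DD.
Night half: max(0, 17.9 − 10.1) × 0.5 = 7.8 × 0.5 = 3.90 DD.
Per 24 h: 10.55 DD/day.
Duration = 65 / 10.55 = 6.161 ≈ 6.2 days.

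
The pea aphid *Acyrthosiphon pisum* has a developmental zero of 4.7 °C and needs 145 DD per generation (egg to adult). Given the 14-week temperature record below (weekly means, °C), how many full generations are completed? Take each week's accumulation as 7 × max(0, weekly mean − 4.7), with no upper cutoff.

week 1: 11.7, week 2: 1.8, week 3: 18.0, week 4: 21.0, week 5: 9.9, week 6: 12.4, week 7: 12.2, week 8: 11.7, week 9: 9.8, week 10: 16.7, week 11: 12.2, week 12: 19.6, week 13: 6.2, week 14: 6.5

5 generations

Weekly DD (7 × max(0, T̄ − 4.7)): 49.0, 0.0, 93.1, 114.1, 36.4, 53.9, 52.5, 49.0, 35.7, 84.0, 52.5, 104.3, 10.5, 12.6.
Season total = 747.6 DD.
Complete generations = ⌊747.6 / 145⌋ = 5.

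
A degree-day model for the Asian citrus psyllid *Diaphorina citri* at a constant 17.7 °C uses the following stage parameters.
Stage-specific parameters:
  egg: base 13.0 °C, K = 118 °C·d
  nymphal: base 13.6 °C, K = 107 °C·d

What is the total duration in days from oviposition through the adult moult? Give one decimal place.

egg: 118 / (17.7 − 13.0) = 118 / 4.7 = 25.106 d.
nymphal: 107 / (17.7 − 13.6) = 107 / 4.1 = 26.098 d.
Sum = 51.204 ≈ 51.2 days.

51.2 days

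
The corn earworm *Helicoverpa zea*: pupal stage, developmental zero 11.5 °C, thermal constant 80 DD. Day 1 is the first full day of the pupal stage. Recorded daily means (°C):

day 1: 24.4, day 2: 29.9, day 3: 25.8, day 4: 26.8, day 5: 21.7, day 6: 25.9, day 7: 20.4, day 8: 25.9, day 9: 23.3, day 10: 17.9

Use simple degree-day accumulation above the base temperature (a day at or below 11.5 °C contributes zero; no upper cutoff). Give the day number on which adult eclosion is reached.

Daily DD above 11.5 °C: 12.9, 18.4, 14.3, 15.3, 10.2, 14.4, 8.9, 14.4, 11.8, 6.4.
Cumulative: 12.9, 31.3, 45.6, 60.9, 71.1, 85.5, 94.4, 108.8, 120.6, 127.0.
The total first reaches 80 DD on day 6.

day 6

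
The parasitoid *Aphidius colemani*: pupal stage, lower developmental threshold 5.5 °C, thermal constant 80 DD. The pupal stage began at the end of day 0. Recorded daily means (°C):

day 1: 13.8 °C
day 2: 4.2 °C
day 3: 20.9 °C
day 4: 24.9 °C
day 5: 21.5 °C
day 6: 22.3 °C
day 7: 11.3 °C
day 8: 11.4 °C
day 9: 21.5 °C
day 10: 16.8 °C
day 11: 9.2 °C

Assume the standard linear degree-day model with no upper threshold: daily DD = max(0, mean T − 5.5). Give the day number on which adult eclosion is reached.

day 7

Daily DD above 5.5 °C: 8.3, 0.0, 15.4, 19.4, 16.0, 16.8, 5.8, 5.9, 16.0, 11.3, 3.7.
Cumulative: 8.3, 8.3, 23.7, 43.1, 59.1, 75.9, 81.7, 87.6, 103.6, 114.9, 118.6.
The total first reaches 80 DD on day 7.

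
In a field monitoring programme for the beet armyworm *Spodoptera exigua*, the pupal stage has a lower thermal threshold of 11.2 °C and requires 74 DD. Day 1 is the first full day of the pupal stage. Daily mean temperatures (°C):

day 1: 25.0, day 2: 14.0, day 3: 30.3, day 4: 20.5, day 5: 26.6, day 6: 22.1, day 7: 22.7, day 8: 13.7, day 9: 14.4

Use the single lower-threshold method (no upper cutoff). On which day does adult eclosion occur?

Daily DD above 11.2 °C: 13.8, 2.8, 19.1, 9.3, 15.4, 10.9, 11.5, 2.5, 3.2.
Cumulative: 13.8, 16.6, 35.7, 45.0, 60.4, 71.3, 82.8, 85.3, 88.5.
The total first reaches 74 DD on day 7.

day 7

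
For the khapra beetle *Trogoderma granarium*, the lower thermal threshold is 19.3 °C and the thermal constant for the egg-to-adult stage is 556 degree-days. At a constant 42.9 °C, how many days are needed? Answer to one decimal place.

Daily accumulation = 42.9 − 19.3 = 23.6 DD/day.
Duration = 556 / 23.6 = 23.559 ≈ 23.6 days.

23.6 days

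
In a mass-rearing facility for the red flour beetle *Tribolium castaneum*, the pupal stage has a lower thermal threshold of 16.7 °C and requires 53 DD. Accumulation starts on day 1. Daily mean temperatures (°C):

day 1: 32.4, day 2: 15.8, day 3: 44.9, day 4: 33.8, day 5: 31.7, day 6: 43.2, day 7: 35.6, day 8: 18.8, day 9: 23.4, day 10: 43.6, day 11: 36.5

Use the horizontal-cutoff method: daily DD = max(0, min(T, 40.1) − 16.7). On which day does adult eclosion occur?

day 4

Daily DD above 16.7 °C (capped at 23.4): 15.7, 0.0, 23.4, 17.1, 15.0, 23.4, 18.9, 2.1, 6.7, 23.4, 19.8.
Cumulative: 15.7, 15.7, 39.1, 56.2, 71.2, 94.6, 113.5, 115.6, 122.3, 145.7, 165.5.
The total first reaches 53 DD on day 4.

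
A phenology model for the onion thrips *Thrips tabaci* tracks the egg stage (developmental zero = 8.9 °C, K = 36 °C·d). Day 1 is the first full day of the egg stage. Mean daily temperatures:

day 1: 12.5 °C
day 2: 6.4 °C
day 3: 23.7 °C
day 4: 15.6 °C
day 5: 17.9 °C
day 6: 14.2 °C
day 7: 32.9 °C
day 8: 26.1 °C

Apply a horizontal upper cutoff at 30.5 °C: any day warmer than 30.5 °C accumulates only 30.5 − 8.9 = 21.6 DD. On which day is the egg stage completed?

day 6

Daily DD above 8.9 °C (capped at 21.6): 3.6, 0.0, 14.8, 6.7, 9.0, 5.3, 21.6, 17.2.
Cumulative: 3.6, 3.6, 18.4, 25.1, 34.1, 39.4, 61.0, 78.2.
The total first reaches 36 DD on day 6.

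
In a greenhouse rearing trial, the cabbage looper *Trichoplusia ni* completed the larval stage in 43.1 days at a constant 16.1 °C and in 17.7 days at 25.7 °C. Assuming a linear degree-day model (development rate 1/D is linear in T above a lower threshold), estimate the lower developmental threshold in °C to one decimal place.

Equal thermal constants: D₁(T₁ − T_b) = D₂(T₂ − T_b).
43.1·(16.1 − T_b) = 17.7·(25.7 − T_b)
T_b = (43.1·16.1 − 17.7·25.7) / (43.1 − 17.7) = 239.02 / 25.4 = 9.410 °C ≈ 9.4 °C.

9.4 °C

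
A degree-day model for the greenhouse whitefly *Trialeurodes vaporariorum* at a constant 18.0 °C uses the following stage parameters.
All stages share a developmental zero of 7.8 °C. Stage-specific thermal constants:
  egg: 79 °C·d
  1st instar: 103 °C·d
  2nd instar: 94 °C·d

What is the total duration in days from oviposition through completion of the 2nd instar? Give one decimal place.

Daily accumulation at 18.0 °C = 18.0 − 7.8 = 10.2 DD/day.
Total K = 79 + 103 + 94 = 276 DD.
Total duration = 276 / 10.2 = 27.059 ≈ 27.1 days.

27.1 days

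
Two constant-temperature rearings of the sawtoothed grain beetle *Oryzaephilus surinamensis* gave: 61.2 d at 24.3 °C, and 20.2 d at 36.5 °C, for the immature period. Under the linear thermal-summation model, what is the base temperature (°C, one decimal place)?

18.3 °C

Linear rate model ⇒ the product D·(T − T_b) is constant across temperatures.
61.2·(24.3 − T_b) = 20.2·(36.5 − T_b)
T_b = (61.2·24.3 − 20.2·36.5) / (61.2 − 20.2) = 749.86 / 41.0 = 18.289 °C ≈ 18.3 °C.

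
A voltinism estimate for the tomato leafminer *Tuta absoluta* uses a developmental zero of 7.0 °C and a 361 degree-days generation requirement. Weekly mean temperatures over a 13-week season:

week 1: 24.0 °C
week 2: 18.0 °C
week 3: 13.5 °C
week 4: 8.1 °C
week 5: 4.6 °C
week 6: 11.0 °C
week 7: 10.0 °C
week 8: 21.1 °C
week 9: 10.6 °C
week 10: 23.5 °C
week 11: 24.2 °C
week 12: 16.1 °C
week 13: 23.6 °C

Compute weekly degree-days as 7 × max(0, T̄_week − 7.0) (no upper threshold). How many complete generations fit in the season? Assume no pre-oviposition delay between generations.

Weekly DD (7 × max(0, T̄ − 7.0)): 119.0, 77.0, 45.5, 7.7, 0.0, 28.0, 21.0, 98.7, 25.2, 115.5, 120.4, 63.7, 116.2.
Season total = 837.9 DD.
Complete generations = ⌊837.9 / 361⌋ = 2.

2 generations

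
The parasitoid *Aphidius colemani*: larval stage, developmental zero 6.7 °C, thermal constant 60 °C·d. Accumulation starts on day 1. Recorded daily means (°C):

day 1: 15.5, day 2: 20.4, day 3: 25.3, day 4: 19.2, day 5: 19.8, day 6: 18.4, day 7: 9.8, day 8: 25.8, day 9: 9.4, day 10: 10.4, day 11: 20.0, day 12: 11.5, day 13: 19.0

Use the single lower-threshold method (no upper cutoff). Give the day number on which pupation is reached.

Daily DD above 6.7 °C: 8.8, 13.7, 18.6, 12.5, 13.1, 11.7, 3.1, 19.1, 2.7, 3.7, 13.3, 4.8, 12.3.
Cumulative: 8.8, 22.5, 41.1, 53.6, 66.7, 78.4, 81.5, 100.6, 103.3, 107.0, 120.3, 125.1, 137.4.
The total first reaches 60 DD on day 5.

day 5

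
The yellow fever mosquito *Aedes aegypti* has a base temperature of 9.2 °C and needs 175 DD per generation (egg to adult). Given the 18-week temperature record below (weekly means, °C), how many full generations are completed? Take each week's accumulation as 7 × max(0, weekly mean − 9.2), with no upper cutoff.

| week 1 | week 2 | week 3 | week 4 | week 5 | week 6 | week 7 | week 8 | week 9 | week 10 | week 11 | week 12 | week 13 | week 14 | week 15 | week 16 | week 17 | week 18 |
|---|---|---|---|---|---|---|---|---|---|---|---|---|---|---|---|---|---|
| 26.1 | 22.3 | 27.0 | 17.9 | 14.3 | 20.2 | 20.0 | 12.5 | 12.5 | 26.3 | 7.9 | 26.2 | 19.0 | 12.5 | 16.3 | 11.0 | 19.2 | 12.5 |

6 generations

Weekly DD (7 × max(0, T̄ − 9.2)): 118.3, 91.7, 124.6, 60.9, 35.7, 77.0, 75.6, 23.1, 23.1, 119.7, 0.0, 119.0, 68.6, 23.1, 49.7, 12.6, 70.0, 23.1.
Season total = 1115.8 DD.
Complete generations = ⌊1115.8 / 175⌋ = 6.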